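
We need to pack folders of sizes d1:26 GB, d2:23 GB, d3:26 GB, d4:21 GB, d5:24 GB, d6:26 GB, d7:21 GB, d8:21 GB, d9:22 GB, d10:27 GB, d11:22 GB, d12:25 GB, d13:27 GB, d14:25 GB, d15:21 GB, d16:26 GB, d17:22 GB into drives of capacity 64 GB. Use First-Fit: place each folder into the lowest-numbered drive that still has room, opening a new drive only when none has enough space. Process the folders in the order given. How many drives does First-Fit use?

d1 (26 GB) → drive 1 (remaining 38 GB)
d2 (23 GB) → drive 1 (remaining 15 GB)
d3 (26 GB) → drive 2 (remaining 38 GB)
d4 (21 GB) → drive 2 (remaining 17 GB)
d5 (24 GB) → drive 3 (remaining 40 GB)
d6 (26 GB) → drive 3 (remaining 14 GB)
d7 (21 GB) → drive 4 (remaining 43 GB)
d8 (21 GB) → drive 4 (remaining 22 GB)
d9 (22 GB) → drive 4 (remaining 0 GB)
d10 (27 GB) → drive 5 (remaining 37 GB)
d11 (22 GB) → drive 5 (remaining 15 GB)
d12 (25 GB) → drive 6 (remaining 39 GB)
d13 (27 GB) → drive 6 (remaining 12 GB)
d14 (25 GB) → drive 7 (remaining 39 GB)
d15 (21 GB) → drive 7 (remaining 18 GB)
d16 (26 GB) → drive 8 (remaining 38 GB)
d17 (22 GB) → drive 8 (remaining 16 GB)

8 drives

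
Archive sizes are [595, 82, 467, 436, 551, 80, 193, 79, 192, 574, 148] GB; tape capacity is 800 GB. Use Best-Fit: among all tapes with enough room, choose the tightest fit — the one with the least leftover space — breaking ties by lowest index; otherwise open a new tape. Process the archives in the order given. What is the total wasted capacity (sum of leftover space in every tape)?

Put 595 GB in tape 1; 205 GB remain.
Put 82 GB in tape 1; 123 GB remain.
Put 467 GB in tape 2; 333 GB remain.
Put 436 GB in tape 3; 364 GB remain.
Put 551 GB in tape 4; 249 GB remain.
Put 80 GB in tape 1; 43 GB remain.
Put 193 GB in tape 4; 56 GB remain.
Put 79 GB in tape 2; 254 GB remain.
Put 192 GB in tape 2; 62 GB remain.
Put 574 GB in tape 5; 226 GB remain.
Put 148 GB in tape 5; 78 GB remain.
5 tapes × 800 GB = 4000 GB; used 3397 GB; unused 603 GB.

603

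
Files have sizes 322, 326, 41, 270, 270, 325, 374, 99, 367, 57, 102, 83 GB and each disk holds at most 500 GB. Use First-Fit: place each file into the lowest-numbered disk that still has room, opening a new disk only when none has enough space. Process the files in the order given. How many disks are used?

7 disks

Put 322 GB in disk 1; 178 GB remain.
Put 326 GB in disk 2; 174 GB remain.
Put 41 GB in disk 1; 137 GB remain.
Put 270 GB in disk 3; 230 GB remain.
Put 270 GB in disk 4; 230 GB remain.
Put 325 GB in disk 5; 175 GB remain.
Put 374 GB in disk 6; 126 GB remain.
Put 99 GB in disk 1; 38 GB remain.
Put 367 GB in disk 7; 133 GB remain.
Put 57 GB in disk 2; 117 GB remain.
Put 102 GB in disk 2; 15 GB remain.
Put 83 GB in disk 3; 147 GB remain.
Final disks: [322,41,99] [326,57,102] [270,83] [270] [325] [374] [367].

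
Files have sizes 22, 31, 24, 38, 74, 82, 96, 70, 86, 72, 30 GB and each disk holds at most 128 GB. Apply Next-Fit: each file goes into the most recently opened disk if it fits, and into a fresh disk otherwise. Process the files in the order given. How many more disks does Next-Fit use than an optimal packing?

Next-Fit: [22,31,24,38] [74] [82] [96] [70] [86] [72,30] → 7 disks.
6 files exceed 64 GB (half the capacity), and no two of those can share a disk, so at least 6 disks are needed.
An optimal packing achieves that bound: [96,31] [86,38] [82,30] [74,24,22] [72] [70] → 6 disks.
Excess: 7 − 6 = 1.

1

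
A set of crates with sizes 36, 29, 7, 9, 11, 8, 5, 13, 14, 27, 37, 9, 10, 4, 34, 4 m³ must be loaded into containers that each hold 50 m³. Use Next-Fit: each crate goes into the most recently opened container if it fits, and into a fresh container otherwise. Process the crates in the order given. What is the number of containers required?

7

36 m³ → container 1 (remaining 14 m³)
29 m³ → container 2 (remaining 21 m³)
7 m³ → container 2 (remaining 14 m³)
9 m³ → container 2 (remaining 5 m³)
11 m³ → container 3 (remaining 39 m³)
8 m³ → container 3 (remaining 31 m³)
5 m³ → container 3 (remaining 26 m³)
13 m³ → container 3 (remaining 13 m³)
14 m³ → container 4 (remaining 36 m³)
27 m³ → container 4 (remaining 9 m³)
37 m³ → container 5 (remaining 13 m³)
9 m³ → container 5 (remaining 4 m³)
10 m³ → container 6 (remaining 40 m³)
4 m³ → container 6 (remaining 36 m³)
34 m³ → container 6 (remaining 2 m³)
4 m³ → container 7 (remaining 46 m³)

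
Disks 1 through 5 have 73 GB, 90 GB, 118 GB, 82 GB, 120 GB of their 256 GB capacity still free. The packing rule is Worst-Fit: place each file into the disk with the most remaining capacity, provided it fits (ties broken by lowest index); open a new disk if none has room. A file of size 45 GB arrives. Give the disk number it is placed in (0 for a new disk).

5

Disks with room: disk 1 (73 GB), disk 2 (90 GB), disk 3 (118 GB), disk 4 (82 GB), disk 5 (120 GB).
Most room is disk 5 with 120 GB free.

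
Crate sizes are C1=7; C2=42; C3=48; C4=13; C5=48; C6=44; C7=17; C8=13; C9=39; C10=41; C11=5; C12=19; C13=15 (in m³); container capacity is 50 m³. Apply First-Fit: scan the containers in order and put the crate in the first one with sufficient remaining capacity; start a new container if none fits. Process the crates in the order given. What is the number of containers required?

Put C1 (7 m³) in container 1; 43 m³ remain.
Put C2 (42 m³) in container 1; 1 m³ remain.
Put C3 (48 m³) in container 2; 2 m³ remain.
Put C4 (13 m³) in container 3; 37 m³ remain.
Put C5 (48 m³) in container 4; 2 m³ remain.
Put C6 (44 m³) in container 5; 6 m³ remain.
Put C7 (17 m³) in container 3; 20 m³ remain.
Put C8 (13 m³) in container 3; 7 m³ remain.
Put C9 (39 m³) in container 6; 11 m³ remain.
Put C10 (41 m³) in container 7; 9 m³ remain.
Put C11 (5 m³) in container 3; 2 m³ remain.
Put C12 (19 m³) in container 8; 31 m³ remain.
Put C13 (15 m³) in container 8; 16 m³ remain.
Final containers: [7,42] [48] [13,17,13,5] [48] [44] [39] [41] [19,15].

8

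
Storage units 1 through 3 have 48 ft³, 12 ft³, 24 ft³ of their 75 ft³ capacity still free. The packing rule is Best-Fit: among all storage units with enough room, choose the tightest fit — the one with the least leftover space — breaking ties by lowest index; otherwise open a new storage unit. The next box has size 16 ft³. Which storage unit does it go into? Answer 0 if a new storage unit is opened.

Storage units with room: storage unit 1 (48 ft³), storage unit 3 (24 ft³).
Tightest fit is storage unit 3 with 24 ft³ free.

3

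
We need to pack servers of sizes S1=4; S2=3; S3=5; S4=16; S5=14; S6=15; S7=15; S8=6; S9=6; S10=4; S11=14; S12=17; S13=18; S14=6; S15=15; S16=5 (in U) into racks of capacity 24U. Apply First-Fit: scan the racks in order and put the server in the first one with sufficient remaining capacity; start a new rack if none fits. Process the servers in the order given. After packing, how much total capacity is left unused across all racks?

rack 1: place S1 (4U), 20U left
rack 1: place S2 (3U), 17U left
rack 1: place S3 (5U), 12U left
rack 2: place S4 (16U), 8U left
rack 3: place S5 (14U), 10U left
rack 4: place S6 (15U), 9U left
rack 5: place S7 (15U), 9U left
rack 1: place S8 (6U), 6U left
rack 1: place S9 (6U), 0U left
rack 2: place S10 (4U), 4U left
rack 6: place S11 (14U), 10U left
rack 7: place S12 (17U), 7U left
rack 8: place S13 (18U), 6U left
rack 3: place S14 (6U), 4U left
rack 9: place S15 (15U), 9U left
rack 4: place S16 (5U), 4U left
9 racks × 24U = 216U; used 163U; unused 53U.

53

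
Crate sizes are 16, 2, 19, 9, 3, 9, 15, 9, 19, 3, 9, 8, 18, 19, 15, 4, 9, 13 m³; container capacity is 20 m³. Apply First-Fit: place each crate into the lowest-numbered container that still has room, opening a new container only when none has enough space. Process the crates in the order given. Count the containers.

12

16 m³ → container 1 (remaining 4 m³)
2 m³ → container 1 (remaining 2 m³)
19 m³ → container 2 (remaining 1 m³)
9 m³ → container 3 (remaining 11 m³)
3 m³ → container 3 (remaining 8 m³)
9 m³ → container 4 (remaining 11 m³)
15 m³ → container 5 (remaining 5 m³)
9 m³ → container 4 (remaining 2 m³)
19 m³ → container 6 (remaining 1 m³)
3 m³ → container 3 (remaining 5 m³)
9 m³ → container 7 (remaining 11 m³)
8 m³ → container 7 (remaining 3 m³)
18 m³ → container 8 (remaining 2 m³)
19 m³ → container 9 (remaining 1 m³)
15 m³ → container 10 (remaining 5 m³)
4 m³ → container 3 (remaining 1 m³)
9 m³ → container 11 (remaining 11 m³)
13 m³ → container 12 (remaining 7 m³)
Final containers: [16,2] [19] [9,3,3,4] [9,9] [15] [19] [9,8] [18] [19] [15] [9] [13].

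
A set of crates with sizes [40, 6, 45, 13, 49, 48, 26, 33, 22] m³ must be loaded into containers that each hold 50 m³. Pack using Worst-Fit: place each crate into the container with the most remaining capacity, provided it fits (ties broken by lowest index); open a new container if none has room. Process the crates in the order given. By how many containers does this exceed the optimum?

1

Worst-Fit: [40,6] [45] [13,26] [49] [48] [33] [22] → 7 containers.
Total size 282 m³; any packing needs at least ⌈282/50⌉ = 6 containers.
An optimal packing achieves that bound: [49] [48] [45] [40,6] [33,13] [26,22] → 6 containers.
Excess: 7 − 6 = 1.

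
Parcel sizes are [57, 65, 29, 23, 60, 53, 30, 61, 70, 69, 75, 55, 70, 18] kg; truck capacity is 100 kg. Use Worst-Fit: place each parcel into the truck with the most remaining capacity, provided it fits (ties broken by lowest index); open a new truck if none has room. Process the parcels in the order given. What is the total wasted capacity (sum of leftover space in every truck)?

265

Put 57 kg in truck 1; 43 kg remain.
Put 65 kg in truck 2; 35 kg remain.
Put 29 kg in truck 1; 14 kg remain.
Put 23 kg in truck 2; 12 kg remain.
Put 60 kg in truck 3; 40 kg remain.
Put 53 kg in truck 4; 47 kg remain.
Put 30 kg in truck 4; 17 kg remain.
Put 61 kg in truck 5; 39 kg remain.
Put 70 kg in truck 6; 30 kg remain.
Put 69 kg in truck 7; 31 kg remain.
Put 75 kg in truck 8; 25 kg remain.
Put 55 kg in truck 9; 45 kg remain.
Put 70 kg in truck 10; 30 kg remain.
Put 18 kg in truck 9; 27 kg remain.
10 trucks × 100 kg = 1000 kg; used 735 kg; unused 265 kg.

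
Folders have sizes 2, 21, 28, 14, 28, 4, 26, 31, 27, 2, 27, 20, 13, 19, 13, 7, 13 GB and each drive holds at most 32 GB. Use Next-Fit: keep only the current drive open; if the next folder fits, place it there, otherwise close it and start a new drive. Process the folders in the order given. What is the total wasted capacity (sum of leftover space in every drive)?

drive 1: place 2 GB, 30 GB left
drive 1: place 21 GB, 9 GB left
drive 2: place 28 GB, 4 GB left
drive 3: place 14 GB, 18 GB left
drive 4: place 28 GB, 4 GB left
drive 4: place 4 GB, 0 GB left
drive 5: place 26 GB, 6 GB left
drive 6: place 31 GB, 1 GB left
drive 7: place 27 GB, 5 GB left
drive 7: place 2 GB, 3 GB left
drive 8: place 27 GB, 5 GB left
drive 9: place 20 GB, 12 GB left
drive 10: place 13 GB, 19 GB left
drive 10: place 19 GB, 0 GB left
drive 11: place 13 GB, 19 GB left
drive 11: place 7 GB, 12 GB left
drive 12: place 13 GB, 19 GB left
12 drives × 32 GB = 384 GB; used 295 GB; unused 89 GB.

89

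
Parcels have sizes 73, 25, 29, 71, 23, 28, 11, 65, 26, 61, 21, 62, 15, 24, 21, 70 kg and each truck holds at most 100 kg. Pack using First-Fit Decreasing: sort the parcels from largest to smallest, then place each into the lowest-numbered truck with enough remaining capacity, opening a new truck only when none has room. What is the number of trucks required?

7

Sorted descending: 73, 71, 70, 65, 62, 61, 29, 28, 26, 25, 24, 23, 21, 21, 15, 11.
truck 1: place 73 kg, 27 kg left
truck 2: place 71 kg, 29 kg left
truck 3: place 70 kg, 30 kg left
truck 4: place 65 kg, 35 kg left
truck 5: place 62 kg, 38 kg left
truck 6: place 61 kg, 39 kg left
truck 2: place 29 kg, 0 kg left
truck 3: place 28 kg, 2 kg left
truck 1: place 26 kg, 1 kg left
truck 4: place 25 kg, 10 kg left
truck 5: place 24 kg, 14 kg left
truck 6: place 23 kg, 16 kg left
truck 7: place 21 kg, 79 kg left
truck 7: place 21 kg, 58 kg left
truck 6: place 15 kg, 1 kg left
truck 5: place 11 kg, 3 kg left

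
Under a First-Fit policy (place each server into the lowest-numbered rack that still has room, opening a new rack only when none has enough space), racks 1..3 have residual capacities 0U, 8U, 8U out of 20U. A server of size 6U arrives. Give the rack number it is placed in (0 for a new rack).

2

Racks with room: rack 2 (8U), rack 3 (8U).
The first with room is rack 2.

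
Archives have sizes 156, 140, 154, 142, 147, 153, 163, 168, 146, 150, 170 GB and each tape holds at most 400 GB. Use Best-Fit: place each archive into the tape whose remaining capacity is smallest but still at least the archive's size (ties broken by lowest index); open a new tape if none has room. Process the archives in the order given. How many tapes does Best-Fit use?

tape 1: place 156 GB, 244 GB left
tape 1: place 140 GB, 104 GB left
tape 2: place 154 GB, 246 GB left
tape 2: place 142 GB, 104 GB left
tape 3: place 147 GB, 253 GB left
tape 3: place 153 GB, 100 GB left
tape 4: place 163 GB, 237 GB left
tape 4: place 168 GB, 69 GB left
tape 5: place 146 GB, 254 GB left
tape 5: place 150 GB, 104 GB left
tape 6: place 170 GB, 230 GB left
Final tapes: [156,140] [154,142] [147,153] [163,168] [146,150] [170].

6 tapes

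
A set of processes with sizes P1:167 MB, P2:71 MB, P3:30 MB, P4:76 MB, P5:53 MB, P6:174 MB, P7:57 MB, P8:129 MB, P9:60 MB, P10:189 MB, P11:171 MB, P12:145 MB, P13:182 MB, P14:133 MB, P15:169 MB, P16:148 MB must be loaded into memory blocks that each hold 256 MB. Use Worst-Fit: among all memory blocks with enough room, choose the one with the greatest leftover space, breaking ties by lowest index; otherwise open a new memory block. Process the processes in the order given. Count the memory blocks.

11

memory block 1: place P1 (167 MB), 89 MB left
memory block 1: place P2 (71 MB), 18 MB left
memory block 2: place P3 (30 MB), 226 MB left
memory block 2: place P4 (76 MB), 150 MB left
memory block 2: place P5 (53 MB), 97 MB left
memory block 3: place P6 (174 MB), 82 MB left
memory block 2: place P7 (57 MB), 40 MB left
memory block 4: place P8 (129 MB), 127 MB left
memory block 4: place P9 (60 MB), 67 MB left
memory block 5: place P10 (189 MB), 67 MB left
memory block 6: place P11 (171 MB), 85 MB left
memory block 7: place P12 (145 MB), 111 MB left
memory block 8: place P13 (182 MB), 74 MB left
memory block 9: place P14 (133 MB), 123 MB left
memory block 10: place P15 (169 MB), 87 MB left
memory block 11: place P16 (148 MB), 108 MB left
Final memory blocks: [167,71] [30,76,53,57] [174] [129,60] [189] [171] [145] [182] [133] [169] [148].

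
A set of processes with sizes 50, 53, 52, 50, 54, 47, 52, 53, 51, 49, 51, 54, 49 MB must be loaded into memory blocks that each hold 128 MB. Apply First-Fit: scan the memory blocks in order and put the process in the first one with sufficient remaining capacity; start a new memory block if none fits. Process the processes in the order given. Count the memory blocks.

7 memory blocks

Put 50 MB in memory block 1; 78 MB remain.
Put 53 MB in memory block 1; 25 MB remain.
Put 52 MB in memory block 2; 76 MB remain.
Put 50 MB in memory block 2; 26 MB remain.
Put 54 MB in memory block 3; 74 MB remain.
Put 47 MB in memory block 3; 27 MB remain.
Put 52 MB in memory block 4; 76 MB remain.
Put 53 MB in memory block 4; 23 MB remain.
Put 51 MB in memory block 5; 77 MB remain.
Put 49 MB in memory block 5; 28 MB remain.
Put 51 MB in memory block 6; 77 MB remain.
Put 54 MB in memory block 6; 23 MB remain.
Put 49 MB in memory block 7; 79 MB remain.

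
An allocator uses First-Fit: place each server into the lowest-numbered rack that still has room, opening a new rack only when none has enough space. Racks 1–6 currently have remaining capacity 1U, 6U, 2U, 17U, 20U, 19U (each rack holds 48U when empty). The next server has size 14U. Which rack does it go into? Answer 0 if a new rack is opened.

Racks with room: rack 4 (17U), rack 5 (20U), rack 6 (19U).
The first with room is rack 4.

4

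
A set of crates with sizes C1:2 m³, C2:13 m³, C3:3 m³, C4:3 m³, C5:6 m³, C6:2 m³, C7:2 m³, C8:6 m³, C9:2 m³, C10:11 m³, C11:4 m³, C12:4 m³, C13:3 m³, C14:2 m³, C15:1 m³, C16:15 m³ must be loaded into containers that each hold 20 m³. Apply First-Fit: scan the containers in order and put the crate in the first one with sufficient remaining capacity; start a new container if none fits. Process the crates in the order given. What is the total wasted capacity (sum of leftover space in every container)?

1

Put C1 (2 m³) in container 1; 18 m³ remain.
Put C2 (13 m³) in container 1; 5 m³ remain.
Put C3 (3 m³) in container 1; 2 m³ remain.
Put C4 (3 m³) in container 2; 17 m³ remain.
Put C5 (6 m³) in container 2; 11 m³ remain.
Put C6 (2 m³) in container 1; 0 m³ remain.
Put C7 (2 m³) in container 2; 9 m³ remain.
Put C8 (6 m³) in container 2; 3 m³ remain.
Put C9 (2 m³) in container 2; 1 m³ remain.
Put C10 (11 m³) in container 3; 9 m³ remain.
Put C11 (4 m³) in container 3; 5 m³ remain.
Put C12 (4 m³) in container 3; 1 m³ remain.
Put C13 (3 m³) in container 4; 17 m³ remain.
Put C14 (2 m³) in container 4; 15 m³ remain.
Put C15 (1 m³) in container 2; 0 m³ remain.
Put C16 (15 m³) in container 4; 0 m³ remain.
4 containers × 20 m³ = 80 m³; used 79 m³; unused 1 m³.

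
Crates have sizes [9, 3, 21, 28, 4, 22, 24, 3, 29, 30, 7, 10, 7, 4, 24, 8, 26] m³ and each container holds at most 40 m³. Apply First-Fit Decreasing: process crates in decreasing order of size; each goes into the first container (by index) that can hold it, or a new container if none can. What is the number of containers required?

8 containers

Sorted descending: 30, 29, 28, 26, 24, 24, 22, 21, 10, 9, 8, 7, 7, 4, 4, 3, 3.
container 1: place 30 m³, 10 m³ left
container 2: place 29 m³, 11 m³ left
container 3: place 28 m³, 12 m³ left
container 4: place 26 m³, 14 m³ left
container 5: place 24 m³, 16 m³ left
container 6: place 24 m³, 16 m³ left
container 7: place 22 m³, 18 m³ left
container 8: place 21 m³, 19 m³ left
container 1: place 10 m³, 0 m³ left
container 2: place 9 m³, 2 m³ left
container 3: place 8 m³, 4 m³ left
container 4: place 7 m³, 7 m³ left
container 4: place 7 m³, 0 m³ left
container 3: place 4 m³, 0 m³ left
container 5: place 4 m³, 12 m³ left
container 5: place 3 m³, 9 m³ left
container 5: place 3 m³, 6 m³ left
Final containers: [30,10] [29,9] [28,8,4] [26,7,7] [24,4,3,3] [24] [22] [21].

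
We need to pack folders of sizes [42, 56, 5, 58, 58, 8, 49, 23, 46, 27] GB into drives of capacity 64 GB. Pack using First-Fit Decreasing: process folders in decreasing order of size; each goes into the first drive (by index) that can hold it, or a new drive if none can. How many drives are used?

7

Sorted descending: 58, 58, 56, 49, 46, 42, 27, 23, 8, 5.
Put 58 GB in drive 1; 6 GB remain.
Put 58 GB in drive 2; 6 GB remain.
Put 56 GB in drive 3; 8 GB remain.
Put 49 GB in drive 4; 15 GB remain.
Put 46 GB in drive 5; 18 GB remain.
Put 42 GB in drive 6; 22 GB remain.
Put 27 GB in drive 7; 37 GB remain.
Put 23 GB in drive 7; 14 GB remain.
Put 8 GB in drive 3; 0 GB remain.
Put 5 GB in drive 1; 1 GB remain.
Final drives: [58,5] [58] [56,8] [49] [46] [42] [27,23].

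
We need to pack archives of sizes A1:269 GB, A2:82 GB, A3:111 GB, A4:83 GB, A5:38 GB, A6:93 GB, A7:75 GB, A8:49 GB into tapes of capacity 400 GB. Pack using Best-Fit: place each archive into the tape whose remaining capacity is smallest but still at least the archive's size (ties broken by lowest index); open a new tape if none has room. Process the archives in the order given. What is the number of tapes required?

tape 1: place A1 (269 GB), 131 GB left
tape 1: place A2 (82 GB), 49 GB left
tape 2: place A3 (111 GB), 289 GB left
tape 2: place A4 (83 GB), 206 GB left
tape 1: place A5 (38 GB), 11 GB left
tape 2: place A6 (93 GB), 113 GB left
tape 2: place A7 (75 GB), 38 GB left
tape 3: place A8 (49 GB), 351 GB left
Final tapes: [269,82,38] [111,83,93,75] [49].

3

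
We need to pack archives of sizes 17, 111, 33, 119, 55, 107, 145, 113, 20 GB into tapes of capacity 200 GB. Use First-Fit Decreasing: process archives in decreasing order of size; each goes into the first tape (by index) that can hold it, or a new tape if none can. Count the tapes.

5

Sorted descending: 145, 119, 113, 111, 107, 55, 33, 20, 17.
Put 145 GB in tape 1; 55 GB remain.
Put 119 GB in tape 2; 81 GB remain.
Put 113 GB in tape 3; 87 GB remain.
Put 111 GB in tape 4; 89 GB remain.
Put 107 GB in tape 5; 93 GB remain.
Put 55 GB in tape 1; 0 GB remain.
Put 33 GB in tape 2; 48 GB remain.
Put 20 GB in tape 2; 28 GB remain.
Put 17 GB in tape 2; 11 GB remain.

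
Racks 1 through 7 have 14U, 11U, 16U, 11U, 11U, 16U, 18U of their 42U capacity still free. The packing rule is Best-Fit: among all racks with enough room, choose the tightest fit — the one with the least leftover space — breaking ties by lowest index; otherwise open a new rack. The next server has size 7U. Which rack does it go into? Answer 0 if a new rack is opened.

2

Racks with room: rack 1 (14U), rack 2 (11U), rack 3 (16U), rack 4 (11U), rack 5 (11U), rack 6 (16U), rack 7 (18U).
Tightest fit is rack 2 with 11U free.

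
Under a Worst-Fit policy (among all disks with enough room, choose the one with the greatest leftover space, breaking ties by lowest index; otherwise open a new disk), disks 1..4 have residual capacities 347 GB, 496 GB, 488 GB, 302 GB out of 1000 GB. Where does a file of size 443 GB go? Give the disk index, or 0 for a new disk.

Disks with room: disk 2 (496 GB), disk 3 (488 GB).
Most room is disk 2 with 496 GB free.

2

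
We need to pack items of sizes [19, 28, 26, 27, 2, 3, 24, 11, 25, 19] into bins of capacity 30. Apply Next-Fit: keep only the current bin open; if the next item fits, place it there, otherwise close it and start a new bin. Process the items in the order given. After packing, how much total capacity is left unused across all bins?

Put 19 in bin 1; 11 remain.
Put 28 in bin 2; 2 remain.
Put 26 in bin 3; 4 remain.
Put 27 in bin 4; 3 remain.
Put 2 in bin 4; 1 remain.
Put 3 in bin 5; 27 remain.
Put 24 in bin 5; 3 remain.
Put 11 in bin 6; 19 remain.
Put 25 in bin 7; 5 remain.
Put 19 in bin 8; 11 remain.
8 bins × 30 = 240; used 184; unused 56.

56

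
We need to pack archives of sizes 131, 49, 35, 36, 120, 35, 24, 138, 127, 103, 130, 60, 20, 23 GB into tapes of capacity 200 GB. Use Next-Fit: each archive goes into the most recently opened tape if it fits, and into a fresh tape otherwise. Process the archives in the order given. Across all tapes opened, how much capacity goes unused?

369

tape 1: place 131 GB, 69 GB left
tape 1: place 49 GB, 20 GB left
tape 2: place 35 GB, 165 GB left
tape 2: place 36 GB, 129 GB left
tape 2: place 120 GB, 9 GB left
tape 3: place 35 GB, 165 GB left
tape 3: place 24 GB, 141 GB left
tape 3: place 138 GB, 3 GB left
tape 4: place 127 GB, 73 GB left
tape 5: place 103 GB, 97 GB left
tape 6: place 130 GB, 70 GB left
tape 6: place 60 GB, 10 GB left
tape 7: place 20 GB, 180 GB left
tape 7: place 23 GB, 157 GB left
7 tapes × 200 GB = 1400 GB; used 1031 GB; unused 369 GB.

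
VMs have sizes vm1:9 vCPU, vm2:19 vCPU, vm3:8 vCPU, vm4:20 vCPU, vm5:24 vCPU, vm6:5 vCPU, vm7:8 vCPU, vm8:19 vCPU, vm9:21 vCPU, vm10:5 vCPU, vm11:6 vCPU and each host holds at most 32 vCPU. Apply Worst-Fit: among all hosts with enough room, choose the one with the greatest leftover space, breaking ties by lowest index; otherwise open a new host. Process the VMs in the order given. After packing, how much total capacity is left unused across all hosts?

16

vm1 (9 vCPU) → host 1 (remaining 23 vCPU)
vm2 (19 vCPU) → host 1 (remaining 4 vCPU)
vm3 (8 vCPU) → host 2 (remaining 24 vCPU)
vm4 (20 vCPU) → host 2 (remaining 4 vCPU)
vm5 (24 vCPU) → host 3 (remaining 8 vCPU)
vm6 (5 vCPU) → host 3 (remaining 3 vCPU)
vm7 (8 vCPU) → host 4 (remaining 24 vCPU)
vm8 (19 vCPU) → host 4 (remaining 5 vCPU)
vm9 (21 vCPU) → host 5 (remaining 11 vCPU)
vm10 (5 vCPU) → host 5 (remaining 6 vCPU)
vm11 (6 vCPU) → host 5 (remaining 0 vCPU)
5 hosts × 32 vCPU = 160 vCPU; used 144 vCPU; unused 16 vCPU.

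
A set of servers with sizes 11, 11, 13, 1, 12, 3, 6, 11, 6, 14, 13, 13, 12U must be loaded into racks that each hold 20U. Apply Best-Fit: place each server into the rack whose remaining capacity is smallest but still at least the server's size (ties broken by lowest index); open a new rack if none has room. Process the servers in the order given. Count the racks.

9 racks

11U → rack 1 (remaining 9U)
11U → rack 2 (remaining 9U)
13U → rack 3 (remaining 7U)
1U → rack 3 (remaining 6U)
12U → rack 4 (remaining 8U)
3U → rack 3 (remaining 3U)
6U → rack 4 (remaining 2U)
11U → rack 5 (remaining 9U)
6U → rack 1 (remaining 3U)
14U → rack 6 (remaining 6U)
13U → rack 7 (remaining 7U)
13U → rack 8 (remaining 7U)
12U → rack 9 (remaining 8U)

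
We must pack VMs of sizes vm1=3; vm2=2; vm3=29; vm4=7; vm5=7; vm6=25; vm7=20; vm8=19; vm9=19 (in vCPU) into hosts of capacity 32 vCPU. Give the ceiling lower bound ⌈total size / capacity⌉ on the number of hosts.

Total size = 3 + 2 + 29 + 7 + 7 + 25 + 20 + 19 + 19 = 131 vCPU.
⌈131 / 32⌉ = 5.

5 hosts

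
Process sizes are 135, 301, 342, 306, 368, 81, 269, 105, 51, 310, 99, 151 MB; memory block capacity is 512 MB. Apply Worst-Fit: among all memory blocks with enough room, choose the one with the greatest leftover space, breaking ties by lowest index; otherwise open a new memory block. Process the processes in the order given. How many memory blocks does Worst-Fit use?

7

Put 135 MB in memory block 1; 377 MB remain.
Put 301 MB in memory block 1; 76 MB remain.
Put 342 MB in memory block 2; 170 MB remain.
Put 306 MB in memory block 3; 206 MB remain.
Put 368 MB in memory block 4; 144 MB remain.
Put 81 MB in memory block 3; 125 MB remain.
Put 269 MB in memory block 5; 243 MB remain.
Put 105 MB in memory block 5; 138 MB remain.
Put 51 MB in memory block 2; 119 MB remain.
Put 310 MB in memory block 6; 202 MB remain.
Put 99 MB in memory block 6; 103 MB remain.
Put 151 MB in memory block 7; 361 MB remain.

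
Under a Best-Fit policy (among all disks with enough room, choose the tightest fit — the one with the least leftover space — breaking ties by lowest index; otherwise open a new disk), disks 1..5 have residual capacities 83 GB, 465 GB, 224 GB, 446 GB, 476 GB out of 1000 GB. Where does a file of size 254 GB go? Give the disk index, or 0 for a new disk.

Disks with room: disk 2 (465 GB), disk 4 (446 GB), disk 5 (476 GB).
Tightest fit is disk 4 with 446 GB free.

4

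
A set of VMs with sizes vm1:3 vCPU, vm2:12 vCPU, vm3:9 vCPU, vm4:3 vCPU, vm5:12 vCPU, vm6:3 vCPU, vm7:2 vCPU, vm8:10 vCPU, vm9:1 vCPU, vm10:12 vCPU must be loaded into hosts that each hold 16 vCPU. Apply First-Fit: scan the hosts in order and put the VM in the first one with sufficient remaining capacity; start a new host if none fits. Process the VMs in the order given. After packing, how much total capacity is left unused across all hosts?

vm1 (3 vCPU) → host 1 (remaining 13 vCPU)
vm2 (12 vCPU) → host 1 (remaining 1 vCPU)
vm3 (9 vCPU) → host 2 (remaining 7 vCPU)
vm4 (3 vCPU) → host 2 (remaining 4 vCPU)
vm5 (12 vCPU) → host 3 (remaining 4 vCPU)
vm6 (3 vCPU) → host 2 (remaining 1 vCPU)
vm7 (2 vCPU) → host 3 (remaining 2 vCPU)
vm8 (10 vCPU) → host 4 (remaining 6 vCPU)
vm9 (1 vCPU) → host 1 (remaining 0 vCPU)
vm10 (12 vCPU) → host 5 (remaining 4 vCPU)
5 hosts × 16 vCPU = 80 vCPU; used 67 vCPU; unused 13 vCPU.

13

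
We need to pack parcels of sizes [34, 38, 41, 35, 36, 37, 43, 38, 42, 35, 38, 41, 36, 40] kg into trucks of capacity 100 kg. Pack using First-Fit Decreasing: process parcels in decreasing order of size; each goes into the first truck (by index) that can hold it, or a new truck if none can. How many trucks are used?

7

Sorted descending: 43, 42, 41, 41, 40, 38, 38, 38, 37, 36, 36, 35, 35, 34.
43 kg → truck 1 (remaining 57 kg)
42 kg → truck 1 (remaining 15 kg)
41 kg → truck 2 (remaining 59 kg)
41 kg → truck 2 (remaining 18 kg)
40 kg → truck 3 (remaining 60 kg)
38 kg → truck 3 (remaining 22 kg)
38 kg → truck 4 (remaining 62 kg)
38 kg → truck 4 (remaining 24 kg)
37 kg → truck 5 (remaining 63 kg)
36 kg → truck 5 (remaining 27 kg)
36 kg → truck 6 (remaining 64 kg)
35 kg → truck 6 (remaining 29 kg)
35 kg → truck 7 (remaining 65 kg)
34 kg → truck 7 (remaining 31 kg)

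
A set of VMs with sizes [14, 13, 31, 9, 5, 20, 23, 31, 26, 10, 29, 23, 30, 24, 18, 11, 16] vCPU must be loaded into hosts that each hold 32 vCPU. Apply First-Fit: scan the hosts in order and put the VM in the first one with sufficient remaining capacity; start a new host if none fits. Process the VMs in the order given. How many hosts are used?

Put 14 vCPU in host 1; 18 vCPU remain.
Put 13 vCPU in host 1; 5 vCPU remain.
Put 31 vCPU in host 2; 1 vCPU remain.
Put 9 vCPU in host 3; 23 vCPU remain.
Put 5 vCPU in host 1; 0 vCPU remain.
Put 20 vCPU in host 3; 3 vCPU remain.
Put 23 vCPU in host 4; 9 vCPU remain.
Put 31 vCPU in host 5; 1 vCPU remain.
Put 26 vCPU in host 6; 6 vCPU remain.
Put 10 vCPU in host 7; 22 vCPU remain.
Put 29 vCPU in host 8; 3 vCPU remain.
Put 23 vCPU in host 9; 9 vCPU remain.
Put 30 vCPU in host 10; 2 vCPU remain.
Put 24 vCPU in host 11; 8 vCPU remain.
Put 18 vCPU in host 7; 4 vCPU remain.
Put 11 vCPU in host 12; 21 vCPU remain.
Put 16 vCPU in host 12; 5 vCPU remain.
Final hosts: [14,13,5] [31] [9,20] [23] [31] [26] [10,18] [29] [23] [30] [24] [11,16].

12 hosts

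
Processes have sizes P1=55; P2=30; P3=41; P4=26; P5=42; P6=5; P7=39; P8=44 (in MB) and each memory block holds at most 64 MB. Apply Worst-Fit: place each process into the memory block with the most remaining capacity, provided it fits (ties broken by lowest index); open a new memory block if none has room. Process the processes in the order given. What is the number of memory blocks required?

memory block 1: place P1 (55 MB), 9 MB left
memory block 2: place P2 (30 MB), 34 MB left
memory block 3: place P3 (41 MB), 23 MB left
memory block 2: place P4 (26 MB), 8 MB left
memory block 4: place P5 (42 MB), 22 MB left
memory block 3: place P6 (5 MB), 18 MB left
memory block 5: place P7 (39 MB), 25 MB left
memory block 6: place P8 (44 MB), 20 MB left
Final memory blocks: [55] [30,26] [41,5] [42] [39] [44].

6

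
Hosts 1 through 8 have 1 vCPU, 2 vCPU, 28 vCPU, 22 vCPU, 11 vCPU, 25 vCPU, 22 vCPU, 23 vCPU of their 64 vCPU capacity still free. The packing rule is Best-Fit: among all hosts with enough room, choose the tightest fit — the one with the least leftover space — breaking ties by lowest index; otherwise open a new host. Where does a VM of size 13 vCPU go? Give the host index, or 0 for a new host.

4

Hosts with room: host 3 (28 vCPU), host 4 (22 vCPU), host 6 (25 vCPU), host 7 (22 vCPU), host 8 (23 vCPU).
Tightest fit is host 4 with 22 vCPU free.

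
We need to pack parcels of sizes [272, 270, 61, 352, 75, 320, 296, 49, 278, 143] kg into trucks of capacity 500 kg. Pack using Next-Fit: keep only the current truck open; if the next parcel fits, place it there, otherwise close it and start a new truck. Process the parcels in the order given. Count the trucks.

6

Put 272 kg in truck 1; 228 kg remain.
Put 270 kg in truck 2; 230 kg remain.
Put 61 kg in truck 2; 169 kg remain.
Put 352 kg in truck 3; 148 kg remain.
Put 75 kg in truck 3; 73 kg remain.
Put 320 kg in truck 4; 180 kg remain.
Put 296 kg in truck 5; 204 kg remain.
Put 49 kg in truck 5; 155 kg remain.
Put 278 kg in truck 6; 222 kg remain.
Put 143 kg in truck 6; 79 kg remain.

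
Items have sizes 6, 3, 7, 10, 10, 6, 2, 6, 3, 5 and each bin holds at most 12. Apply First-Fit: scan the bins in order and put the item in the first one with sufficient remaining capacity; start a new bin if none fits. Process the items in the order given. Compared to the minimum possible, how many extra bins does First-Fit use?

1

First-Fit: [6,3,2] [7,3] [10] [10] [6,6] [5] → 6 bins.
Total size 58; any packing needs at least ⌈58/12⌉ = 5 bins.
An optimal packing achieves that bound: [10,2] [10] [7,5] [6,6] [6,3,3] → 5 bins.
Excess: 6 − 5 = 1.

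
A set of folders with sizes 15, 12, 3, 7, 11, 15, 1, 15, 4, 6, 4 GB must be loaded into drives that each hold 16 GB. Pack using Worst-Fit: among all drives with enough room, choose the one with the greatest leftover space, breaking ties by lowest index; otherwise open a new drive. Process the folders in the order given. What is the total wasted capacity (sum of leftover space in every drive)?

19

15 GB → drive 1 (remaining 1 GB)
12 GB → drive 2 (remaining 4 GB)
3 GB → drive 2 (remaining 1 GB)
7 GB → drive 3 (remaining 9 GB)
11 GB → drive 4 (remaining 5 GB)
15 GB → drive 5 (remaining 1 GB)
1 GB → drive 3 (remaining 8 GB)
15 GB → drive 6 (remaining 1 GB)
4 GB → drive 3 (remaining 4 GB)
6 GB → drive 7 (remaining 10 GB)
4 GB → drive 7 (remaining 6 GB)
7 drives × 16 GB = 112 GB; used 93 GB; unused 19 GB.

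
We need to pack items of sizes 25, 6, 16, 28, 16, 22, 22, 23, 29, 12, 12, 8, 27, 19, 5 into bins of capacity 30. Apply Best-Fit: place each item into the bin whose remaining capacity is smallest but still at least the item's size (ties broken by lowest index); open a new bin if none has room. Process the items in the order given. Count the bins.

11

Put 25 in bin 1; 5 remain.
Put 6 in bin 2; 24 remain.
Put 16 in bin 2; 8 remain.
Put 28 in bin 3; 2 remain.
Put 16 in bin 4; 14 remain.
Put 22 in bin 5; 8 remain.
Put 22 in bin 6; 8 remain.
Put 23 in bin 7; 7 remain.
Put 29 in bin 8; 1 remain.
Put 12 in bin 4; 2 remain.
Put 12 in bin 9; 18 remain.
Put 8 in bin 2; 0 remain.
Put 27 in bin 10; 3 remain.
Put 19 in bin 11; 11 remain.
Put 5 in bin 1; 0 remain.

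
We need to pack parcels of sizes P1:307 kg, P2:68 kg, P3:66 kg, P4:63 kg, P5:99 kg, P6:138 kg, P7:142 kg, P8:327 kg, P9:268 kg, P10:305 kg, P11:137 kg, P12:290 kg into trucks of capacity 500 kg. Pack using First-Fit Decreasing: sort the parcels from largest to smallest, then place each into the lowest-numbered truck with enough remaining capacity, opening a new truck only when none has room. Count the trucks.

5 trucks

Sorted descending: 327, 307, 305, 290, 268, 142, 138, 137, 99, 68, 66, 63.
truck 1: place 327 kg, 173 kg left
truck 2: place 307 kg, 193 kg left
truck 3: place 305 kg, 195 kg left
truck 4: place 290 kg, 210 kg left
truck 5: place 268 kg, 232 kg left
truck 1: place 142 kg, 31 kg left
truck 2: place 138 kg, 55 kg left
truck 3: place 137 kg, 58 kg left
truck 4: place 99 kg, 111 kg left
truck 4: place 68 kg, 43 kg left
truck 5: place 66 kg, 166 kg left
truck 5: place 63 kg, 103 kg left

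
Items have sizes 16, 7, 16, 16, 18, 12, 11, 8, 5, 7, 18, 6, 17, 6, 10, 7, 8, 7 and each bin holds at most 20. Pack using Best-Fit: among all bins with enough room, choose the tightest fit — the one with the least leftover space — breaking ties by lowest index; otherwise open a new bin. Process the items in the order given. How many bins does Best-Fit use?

12

16 → bin 1 (remaining 4)
7 → bin 2 (remaining 13)
16 → bin 3 (remaining 4)
16 → bin 4 (remaining 4)
18 → bin 5 (remaining 2)
12 → bin 2 (remaining 1)
11 → bin 6 (remaining 9)
8 → bin 6 (remaining 1)
5 → bin 7 (remaining 15)
7 → bin 7 (remaining 8)
18 → bin 8 (remaining 2)
6 → bin 7 (remaining 2)
17 → bin 9 (remaining 3)
6 → bin 10 (remaining 14)
10 → bin 10 (remaining 4)
7 → bin 11 (remaining 13)
8 → bin 11 (remaining 5)
7 → bin 12 (remaining 13)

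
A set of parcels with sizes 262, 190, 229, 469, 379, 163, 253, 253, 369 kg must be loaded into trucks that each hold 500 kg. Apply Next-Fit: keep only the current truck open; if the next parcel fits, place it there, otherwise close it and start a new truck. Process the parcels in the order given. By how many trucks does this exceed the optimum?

Next-Fit: [262,190] [229] [469] [379] [163,253] [253] [369] → 7 trucks.
Total size 2567 kg; any packing needs at least ⌈2567/500⌉ = 6 trucks.
An optimal packing achieves that bound: [469] [379] [369] [262,229] [253,190] [253,163] → 6 trucks.
Excess: 7 − 6 = 1.

1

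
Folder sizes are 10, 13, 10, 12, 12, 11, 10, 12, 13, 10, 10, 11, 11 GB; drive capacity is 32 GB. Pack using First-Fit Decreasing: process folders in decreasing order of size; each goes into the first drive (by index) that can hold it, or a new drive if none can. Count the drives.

6

Sorted descending: 13, 13, 12, 12, 12, 11, 11, 11, 10, 10, 10, 10, 10.
13 GB → drive 1 (remaining 19 GB)
13 GB → drive 1 (remaining 6 GB)
12 GB → drive 2 (remaining 20 GB)
12 GB → drive 2 (remaining 8 GB)
12 GB → drive 3 (remaining 20 GB)
11 GB → drive 3 (remaining 9 GB)
11 GB → drive 4 (remaining 21 GB)
11 GB → drive 4 (remaining 10 GB)
10 GB → drive 4 (remaining 0 GB)
10 GB → drive 5 (remaining 22 GB)
10 GB → drive 5 (remaining 12 GB)
10 GB → drive 5 (remaining 2 GB)
10 GB → drive 6 (remaining 22 GB)
Final drives: [13,13] [12,12] [12,11] [11,11,10] [10,10,10] [10].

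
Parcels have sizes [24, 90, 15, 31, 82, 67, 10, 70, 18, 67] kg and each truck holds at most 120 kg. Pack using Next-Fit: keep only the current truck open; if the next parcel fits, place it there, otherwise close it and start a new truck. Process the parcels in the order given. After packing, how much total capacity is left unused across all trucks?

truck 1: place 24 kg, 96 kg left
truck 1: place 90 kg, 6 kg left
truck 2: place 15 kg, 105 kg left
truck 2: place 31 kg, 74 kg left
truck 3: place 82 kg, 38 kg left
truck 4: place 67 kg, 53 kg left
truck 4: place 10 kg, 43 kg left
truck 5: place 70 kg, 50 kg left
truck 5: place 18 kg, 32 kg left
truck 6: place 67 kg, 53 kg left
6 trucks × 120 kg = 720 kg; used 474 kg; unused 246 kg.

246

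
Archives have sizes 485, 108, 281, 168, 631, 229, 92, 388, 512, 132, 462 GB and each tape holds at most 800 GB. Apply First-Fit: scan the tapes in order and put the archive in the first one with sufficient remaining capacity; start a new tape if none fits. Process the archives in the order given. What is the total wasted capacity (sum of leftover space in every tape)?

1312

485 GB → tape 1 (remaining 315 GB)
108 GB → tape 1 (remaining 207 GB)
281 GB → tape 2 (remaining 519 GB)
168 GB → tape 1 (remaining 39 GB)
631 GB → tape 3 (remaining 169 GB)
229 GB → tape 2 (remaining 290 GB)
92 GB → tape 2 (remaining 198 GB)
388 GB → tape 4 (remaining 412 GB)
512 GB → tape 5 (remaining 288 GB)
132 GB → tape 2 (remaining 66 GB)
462 GB → tape 6 (remaining 338 GB)
6 tapes × 800 GB = 4800 GB; used 3488 GB; unused 1312 GB.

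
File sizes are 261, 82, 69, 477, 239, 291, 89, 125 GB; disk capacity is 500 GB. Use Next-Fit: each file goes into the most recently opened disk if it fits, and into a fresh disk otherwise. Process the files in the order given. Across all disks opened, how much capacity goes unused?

867

261 GB → disk 1 (remaining 239 GB)
82 GB → disk 1 (remaining 157 GB)
69 GB → disk 1 (remaining 88 GB)
477 GB → disk 2 (remaining 23 GB)
239 GB → disk 3 (remaining 261 GB)
291 GB → disk 4 (remaining 209 GB)
89 GB → disk 4 (remaining 120 GB)
125 GB → disk 5 (remaining 375 GB)
5 disks × 500 GB = 2500 GB; used 1633 GB; unused 867 GB.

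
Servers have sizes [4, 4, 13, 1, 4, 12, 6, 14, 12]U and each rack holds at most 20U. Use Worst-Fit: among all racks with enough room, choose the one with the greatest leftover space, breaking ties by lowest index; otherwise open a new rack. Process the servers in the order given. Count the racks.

Put 4U in rack 1; 16U remain.
Put 4U in rack 1; 12U remain.
Put 13U in rack 2; 7U remain.
Put 1U in rack 1; 11U remain.
Put 4U in rack 1; 7U remain.
Put 12U in rack 3; 8U remain.
Put 6U in rack 3; 2U remain.
Put 14U in rack 4; 6U remain.
Put 12U in rack 5; 8U remain.
Final racks: [4,4,1,4] [13] [12,6] [14] [12].

5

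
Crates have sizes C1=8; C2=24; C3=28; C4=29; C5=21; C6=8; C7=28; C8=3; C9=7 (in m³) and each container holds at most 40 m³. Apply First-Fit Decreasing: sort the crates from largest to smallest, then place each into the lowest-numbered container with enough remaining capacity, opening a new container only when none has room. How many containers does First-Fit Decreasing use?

5 containers

Sorted descending: 29, 28, 28, 24, 21, 8, 8, 7, 3.
container 1: place 29 m³, 11 m³ left
container 2: place 28 m³, 12 m³ left
container 3: place 28 m³, 12 m³ left
container 4: place 24 m³, 16 m³ left
container 5: place 21 m³, 19 m³ left
container 1: place 8 m³, 3 m³ left
container 2: place 8 m³, 4 m³ left
container 3: place 7 m³, 5 m³ left
container 1: place 3 m³, 0 m³ left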